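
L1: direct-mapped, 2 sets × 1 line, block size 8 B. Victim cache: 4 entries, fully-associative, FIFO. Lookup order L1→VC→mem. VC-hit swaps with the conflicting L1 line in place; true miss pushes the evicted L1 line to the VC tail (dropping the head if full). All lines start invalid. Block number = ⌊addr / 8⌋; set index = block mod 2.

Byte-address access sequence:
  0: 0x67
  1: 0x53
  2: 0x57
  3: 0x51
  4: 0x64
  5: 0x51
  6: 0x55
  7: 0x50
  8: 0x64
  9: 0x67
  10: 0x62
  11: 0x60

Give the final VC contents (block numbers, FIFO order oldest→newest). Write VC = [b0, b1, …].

VC = [10]

0: 0x67 (blk 12, set 0) → MISS  vc=[]
1: 0x53 (blk 10, set 0) → MISS  vc=[12]
2: 0x57 (blk 10, set 0) → L1-HIT  vc=[12]
3: 0x51 (blk 10, set 0) → L1-HIT  vc=[12]
4: 0x64 (blk 12, set 0) → VC-HIT  vc=[10]
5: 0x51 (blk 10, set 0) → VC-HIT  vc=[12]
6: 0x55 (blk 10, set 0) → L1-HIT  vc=[12]
7: 0x50 (blk 10, set 0) → L1-HIT  vc=[12]
8: 0x64 (blk 12, set 0) → VC-HIT  vc=[10]
9: 0x67 (blk 12, set 0) → L1-HIT  vc=[10]
10: 0x62 (blk 12, set 0) → L1-HIT  vc=[10]
11: 0x60 (blk 12, set 0) → L1-HIT  vc=[10]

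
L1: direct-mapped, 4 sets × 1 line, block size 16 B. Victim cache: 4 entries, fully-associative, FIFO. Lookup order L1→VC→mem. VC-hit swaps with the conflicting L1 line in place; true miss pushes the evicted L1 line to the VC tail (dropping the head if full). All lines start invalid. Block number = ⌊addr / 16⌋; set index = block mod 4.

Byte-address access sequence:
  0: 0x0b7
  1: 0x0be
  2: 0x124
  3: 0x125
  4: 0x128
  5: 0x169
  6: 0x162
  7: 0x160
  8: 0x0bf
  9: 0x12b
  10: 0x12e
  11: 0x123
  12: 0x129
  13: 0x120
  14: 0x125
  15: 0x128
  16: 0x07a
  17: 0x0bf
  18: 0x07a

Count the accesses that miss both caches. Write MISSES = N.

0: 0xb7 (blk 11, set 3) → MISS  vc=[]
1: 0xbe (blk 11, set 3) → L1-HIT  vc=[]
2: 0x124 (blk 18, set 2) → MISS  vc=[]
3: 0x125 (blk 18, set 2) → L1-HIT  vc=[]
4: 0x128 (blk 18, set 2) → L1-HIT  vc=[]
5: 0x169 (blk 22, set 2) → MISS  vc=[18]
6: 0x162 (blk 22, set 2) → L1-HIT  vc=[18]
7: 0x160 (blk 22, set 2) → L1-HIT  vc=[18]
8: 0xbf (blk 11, set 3) → L1-HIT  vc=[18]
9: 0x12b (blk 18, set 2) → VC-HIT  vc=[22]
10: 0x12e (blk 18, set 2) → L1-HIT  vc=[22]
11: 0x123 (blk 18, set 2) → L1-HIT  vc=[22]
12: 0x129 (blk 18, set 2) → L1-HIT  vc=[22]
13: 0x120 (blk 18, set 2) → L1-HIT  vc=[22]
14: 0x125 (blk 18, set 2) → L1-HIT  vc=[22]
15: 0x128 (blk 18, set 2) → L1-HIT  vc=[22]
16: 0x7a (blk 7, set 3) → MISS  vc=[22, 11]
17: 0xbf (blk 11, set 3) → VC-HIT  vc=[22, 7]
18: 0x7a (blk 7, set 3) → VC-HIT  vc=[22, 11]

MISSES = 4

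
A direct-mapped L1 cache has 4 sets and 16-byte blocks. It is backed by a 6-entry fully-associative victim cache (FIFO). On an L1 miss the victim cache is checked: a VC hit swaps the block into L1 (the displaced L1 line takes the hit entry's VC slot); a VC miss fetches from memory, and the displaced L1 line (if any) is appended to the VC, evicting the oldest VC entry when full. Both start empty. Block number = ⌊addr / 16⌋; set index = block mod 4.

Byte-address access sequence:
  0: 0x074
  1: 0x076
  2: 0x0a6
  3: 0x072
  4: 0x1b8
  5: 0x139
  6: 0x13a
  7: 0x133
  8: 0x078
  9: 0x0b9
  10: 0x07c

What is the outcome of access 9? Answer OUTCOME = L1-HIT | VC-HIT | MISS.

OUTCOME = MISS

  [0] addr=0x74 blk=7 s=3: MISS | VC []
  [1] addr=0x76 blk=7 s=3: L1-HIT | VC []
  [2] addr=0xa6 blk=10 s=2: MISS | VC []
  [3] addr=0x72 blk=7 s=3: L1-HIT | VC []
  [4] addr=0x1b8 blk=27 s=3: MISS | VC [7]
  [5] addr=0x139 blk=19 s=3: MISS | VC [7, 27]
  [6] addr=0x13a blk=19 s=3: L1-HIT | VC [7, 27]
  [7] addr=0x133 blk=19 s=3: L1-HIT | VC [7, 27]
  [8] addr=0x78 blk=7 s=3: VC-HIT | VC [19, 27]
  [9] addr=0xb9 blk=11 s=3: MISS | VC [19, 27, 7]
  [10] addr=0x7c blk=7 s=3: VC-HIT | VC [19, 27, 11]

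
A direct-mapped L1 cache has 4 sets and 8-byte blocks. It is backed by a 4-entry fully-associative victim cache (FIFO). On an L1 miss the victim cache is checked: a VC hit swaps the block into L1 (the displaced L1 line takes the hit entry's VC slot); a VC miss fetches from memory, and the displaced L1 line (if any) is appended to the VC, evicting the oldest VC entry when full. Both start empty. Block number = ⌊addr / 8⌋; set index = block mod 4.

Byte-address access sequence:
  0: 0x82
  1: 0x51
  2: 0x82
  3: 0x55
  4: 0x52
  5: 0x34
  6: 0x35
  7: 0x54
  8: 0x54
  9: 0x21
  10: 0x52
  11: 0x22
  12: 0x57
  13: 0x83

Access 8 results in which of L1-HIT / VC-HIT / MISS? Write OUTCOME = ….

OUTCOME = L1-HIT

0: 0x82 (blk 16, set 0) → MISS  vc=[]
1: 0x51 (blk 10, set 2) → MISS  vc=[]
2: 0x82 (blk 16, set 0) → L1-HIT  vc=[]
3: 0x55 (blk 10, set 2) → L1-HIT  vc=[]
4: 0x52 (blk 10, set 2) → L1-HIT  vc=[]
5: 0x34 (blk 6, set 2) → MISS  vc=[10]
6: 0x35 (blk 6, set 2) → L1-HIT  vc=[10]
7: 0x54 (blk 10, set 2) → VC-HIT  vc=[6]
8: 0x54 (blk 10, set 2) → L1-HIT  vc=[6]
9: 0x21 (blk 4, set 0) → MISS  vc=[6, 16]
10: 0x52 (blk 10, set 2) → L1-HIT  vc=[6, 16]
11: 0x22 (blk 4, set 0) → L1-HIT  vc=[6, 16]
12: 0x57 (blk 10, set 2) → L1-HIT  vc=[6, 16]
13: 0x83 (blk 16, set 0) → VC-HIT  vc=[6, 4]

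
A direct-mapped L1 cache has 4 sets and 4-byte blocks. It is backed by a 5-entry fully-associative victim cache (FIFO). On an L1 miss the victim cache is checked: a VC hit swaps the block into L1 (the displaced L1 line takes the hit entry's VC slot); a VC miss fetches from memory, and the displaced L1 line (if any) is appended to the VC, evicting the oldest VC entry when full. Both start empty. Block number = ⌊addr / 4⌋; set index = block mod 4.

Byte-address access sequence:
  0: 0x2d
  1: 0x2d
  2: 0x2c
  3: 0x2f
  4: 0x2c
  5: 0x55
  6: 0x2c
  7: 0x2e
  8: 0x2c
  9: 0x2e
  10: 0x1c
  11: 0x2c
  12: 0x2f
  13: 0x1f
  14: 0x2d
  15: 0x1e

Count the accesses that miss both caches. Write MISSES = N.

#0 0x2d→b11/s3 MISS; vc=[]
#1 0x2d→b11/s3 L1-HIT; vc=[]
#2 0x2c→b11/s3 L1-HIT; vc=[]
#3 0x2f→b11/s3 L1-HIT; vc=[]
#4 0x2c→b11/s3 L1-HIT; vc=[]
#5 0x55→b21/s1 MISS; vc=[]
#6 0x2c→b11/s3 L1-HIT; vc=[]
#7 0x2e→b11/s3 L1-HIT; vc=[]
#8 0x2c→b11/s3 L1-HIT; vc=[]
#9 0x2e→b11/s3 L1-HIT; vc=[]
#10 0x1c→b7/s3 MISS; vc=[11]
#11 0x2c→b11/s3 VC-HIT; vc=[7]
#12 0x2f→b11/s3 L1-HIT; vc=[7]
#13 0x1f→b7/s3 VC-HIT; vc=[11]
#14 0x2d→b11/s3 VC-HIT; vc=[7]
#15 0x1e→b7/s3 VC-HIT; vc=[11]

MISSES = 3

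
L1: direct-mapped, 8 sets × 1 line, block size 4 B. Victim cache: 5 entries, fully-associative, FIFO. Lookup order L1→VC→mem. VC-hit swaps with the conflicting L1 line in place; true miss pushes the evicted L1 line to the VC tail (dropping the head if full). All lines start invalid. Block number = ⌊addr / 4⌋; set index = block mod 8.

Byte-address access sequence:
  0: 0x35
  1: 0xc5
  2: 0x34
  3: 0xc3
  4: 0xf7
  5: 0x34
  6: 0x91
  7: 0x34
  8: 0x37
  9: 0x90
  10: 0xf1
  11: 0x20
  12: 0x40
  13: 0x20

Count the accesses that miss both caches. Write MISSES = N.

MISSES = 8

#0 0x35→b13/s5 MISS; vc=[]
#1 0xc5→b49/s1 MISS; vc=[]
#2 0x34→b13/s5 L1-HIT; vc=[]
#3 0xc3→b48/s0 MISS; vc=[]
#4 0xf7→b61/s5 MISS; vc=[13]
#5 0x34→b13/s5 VC-HIT; vc=[61]
#6 0x91→b36/s4 MISS; vc=[61]
#7 0x34→b13/s5 L1-HIT; vc=[61]
#8 0x37→b13/s5 L1-HIT; vc=[61]
#9 0x90→b36/s4 L1-HIT; vc=[61]
#10 0xf1→b60/s4 MISS; vc=[61,36]
#11 0x20→b8/s0 MISS; vc=[61,36,48]
#12 0x40→b16/s0 MISS; vc=[61,36,48,8]
#13 0x20→b8/s0 VC-HIT; vc=[61,36,48,16]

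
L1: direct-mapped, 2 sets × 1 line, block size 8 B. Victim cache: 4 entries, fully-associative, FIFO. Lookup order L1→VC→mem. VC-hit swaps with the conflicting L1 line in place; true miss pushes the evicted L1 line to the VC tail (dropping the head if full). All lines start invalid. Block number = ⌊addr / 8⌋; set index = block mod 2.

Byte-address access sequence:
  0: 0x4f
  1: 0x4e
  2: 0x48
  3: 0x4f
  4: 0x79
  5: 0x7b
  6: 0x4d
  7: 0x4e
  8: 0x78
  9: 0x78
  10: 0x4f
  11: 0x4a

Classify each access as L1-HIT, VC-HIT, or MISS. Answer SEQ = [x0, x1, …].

SEQ = [MISS, L1-HIT, L1-HIT, L1-HIT, MISS, L1-HIT, VC-HIT, L1-HIT, VC-HIT, L1-HIT, VC-HIT, L1-HIT]

#0 0x4f→b9/s1 MISS; vc=[]
#1 0x4e→b9/s1 L1-HIT; vc=[]
#2 0x48→b9/s1 L1-HIT; vc=[]
#3 0x4f→b9/s1 L1-HIT; vc=[]
#4 0x79→b15/s1 MISS; vc=[9]
#5 0x7b→b15/s1 L1-HIT; vc=[9]
#6 0x4d→b9/s1 VC-HIT; vc=[15]
#7 0x4e→b9/s1 L1-HIT; vc=[15]
#8 0x78→b15/s1 VC-HIT; vc=[9]
#9 0x78→b15/s1 L1-HIT; vc=[9]
#10 0x4f→b9/s1 VC-HIT; vc=[15]
#11 0x4a→b9/s1 L1-HIT; vc=[15]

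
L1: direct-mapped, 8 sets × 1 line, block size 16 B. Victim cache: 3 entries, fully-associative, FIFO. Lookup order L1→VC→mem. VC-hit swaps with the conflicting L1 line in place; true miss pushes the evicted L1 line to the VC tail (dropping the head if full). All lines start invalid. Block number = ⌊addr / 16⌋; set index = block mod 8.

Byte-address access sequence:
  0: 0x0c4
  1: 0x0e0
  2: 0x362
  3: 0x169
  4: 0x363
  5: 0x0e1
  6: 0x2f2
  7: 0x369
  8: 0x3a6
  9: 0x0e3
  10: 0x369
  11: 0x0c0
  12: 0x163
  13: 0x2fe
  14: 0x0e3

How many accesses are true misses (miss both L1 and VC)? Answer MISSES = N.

MISSES = 6

  [0] addr=0xc4 blk=12 s=4: MISS | VC []
  [1] addr=0xe0 blk=14 s=6: MISS | VC []
  [2] addr=0x362 blk=54 s=6: MISS | VC [14]
  [3] addr=0x169 blk=22 s=6: MISS | VC [14, 54]
  [4] addr=0x363 blk=54 s=6: VC-HIT | VC [14, 22]
  [5] addr=0xe1 blk=14 s=6: VC-HIT | VC [54, 22]
  [6] addr=0x2f2 blk=47 s=7: MISS | VC [54, 22]
  [7] addr=0x369 blk=54 s=6: VC-HIT | VC [14, 22]
  [8] addr=0x3a6 blk=58 s=2: MISS | VC [14, 22]
  [9] addr=0xe3 blk=14 s=6: VC-HIT | VC [54, 22]
  [10] addr=0x369 blk=54 s=6: VC-HIT | VC [14, 22]
  [11] addr=0xc0 blk=12 s=4: L1-HIT | VC [14, 22]
  [12] addr=0x163 blk=22 s=6: VC-HIT | VC [14, 54]
  [13] addr=0x2fe blk=47 s=7: L1-HIT | VC [14, 54]
  [14] addr=0xe3 blk=14 s=6: VC-HIT | VC [22, 54]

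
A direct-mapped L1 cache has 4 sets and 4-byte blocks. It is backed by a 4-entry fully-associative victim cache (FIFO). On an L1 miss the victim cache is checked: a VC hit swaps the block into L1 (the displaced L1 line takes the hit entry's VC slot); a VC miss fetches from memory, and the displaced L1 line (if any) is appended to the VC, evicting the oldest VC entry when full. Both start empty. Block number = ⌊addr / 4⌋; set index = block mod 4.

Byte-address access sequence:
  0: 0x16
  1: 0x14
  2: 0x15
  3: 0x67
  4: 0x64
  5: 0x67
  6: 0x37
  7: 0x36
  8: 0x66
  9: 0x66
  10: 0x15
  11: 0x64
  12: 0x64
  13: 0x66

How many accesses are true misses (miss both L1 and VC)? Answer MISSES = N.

MISSES = 3

  [0] addr=0x16 blk=5 s=1: MISS | VC []
  [1] addr=0x14 blk=5 s=1: L1-HIT | VC []
  [2] addr=0x15 blk=5 s=1: L1-HIT | VC []
  [3] addr=0x67 blk=25 s=1: MISS | VC [5]
  [4] addr=0x64 blk=25 s=1: L1-HIT | VC [5]
  [5] addr=0x67 blk=25 s=1: L1-HIT | VC [5]
  [6] addr=0x37 blk=13 s=1: MISS | VC [5, 25]
  [7] addr=0x36 blk=13 s=1: L1-HIT | VC [5, 25]
  [8] addr=0x66 blk=25 s=1: VC-HIT | VC [5, 13]
  [9] addr=0x66 blk=25 s=1: L1-HIT | VC [5, 13]
  [10] addr=0x15 blk=5 s=1: VC-HIT | VC [25, 13]
  [11] addr=0x64 blk=25 s=1: VC-HIT | VC [5, 13]
  [12] addr=0x64 blk=25 s=1: L1-HIT | VC [5, 13]
  [13] addr=0x66 blk=25 s=1: L1-HIT | VC [5, 13]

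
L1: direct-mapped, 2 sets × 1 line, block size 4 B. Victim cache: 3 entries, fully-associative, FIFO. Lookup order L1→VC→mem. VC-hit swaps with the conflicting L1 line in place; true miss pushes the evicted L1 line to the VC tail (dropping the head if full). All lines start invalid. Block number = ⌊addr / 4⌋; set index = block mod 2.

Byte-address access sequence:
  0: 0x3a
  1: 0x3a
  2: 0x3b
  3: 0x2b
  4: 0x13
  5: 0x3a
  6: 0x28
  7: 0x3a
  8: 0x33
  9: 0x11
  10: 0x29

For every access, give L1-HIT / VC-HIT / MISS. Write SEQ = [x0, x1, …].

0: 0x3a (blk 14, set 0) → MISS  vc=[]
1: 0x3a (blk 14, set 0) → L1-HIT  vc=[]
2: 0x3b (blk 14, set 0) → L1-HIT  vc=[]
3: 0x2b (blk 10, set 0) → MISS  vc=[14]
4: 0x13 (blk 4, set 0) → MISS  vc=[14, 10]
5: 0x3a (blk 14, set 0) → VC-HIT  vc=[4, 10]
6: 0x28 (blk 10, set 0) → VC-HIT  vc=[4, 14]
7: 0x3a (blk 14, set 0) → VC-HIT  vc=[4, 10]
8: 0x33 (blk 12, set 0) → MISS  vc=[4, 10, 14]
9: 0x11 (blk 4, set 0) → VC-HIT  vc=[12, 10, 14]
10: 0x29 (blk 10, set 0) → VC-HIT  vc=[12, 4, 14]

SEQ = [MISS, L1-HIT, L1-HIT, MISS, MISS, VC-HIT, VC-HIT, VC-HIT, MISS, VC-HIT, VC-HIT]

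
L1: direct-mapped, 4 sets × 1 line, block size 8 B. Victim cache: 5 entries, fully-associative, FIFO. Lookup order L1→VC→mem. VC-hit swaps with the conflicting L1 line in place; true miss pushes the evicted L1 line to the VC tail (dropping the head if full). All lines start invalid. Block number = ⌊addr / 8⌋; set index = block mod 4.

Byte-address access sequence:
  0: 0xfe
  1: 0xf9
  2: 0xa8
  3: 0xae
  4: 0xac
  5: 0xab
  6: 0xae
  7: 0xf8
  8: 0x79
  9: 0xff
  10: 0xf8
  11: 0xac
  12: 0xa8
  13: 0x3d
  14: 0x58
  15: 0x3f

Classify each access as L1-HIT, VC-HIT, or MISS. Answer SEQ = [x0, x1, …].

#0 0xfe→b31/s3 MISS; vc=[]
#1 0xf9→b31/s3 L1-HIT; vc=[]
#2 0xa8→b21/s1 MISS; vc=[]
#3 0xae→b21/s1 L1-HIT; vc=[]
#4 0xac→b21/s1 L1-HIT; vc=[]
#5 0xab→b21/s1 L1-HIT; vc=[]
#6 0xae→b21/s1 L1-HIT; vc=[]
#7 0xf8→b31/s3 L1-HIT; vc=[]
#8 0x79→b15/s3 MISS; vc=[31]
#9 0xff→b31/s3 VC-HIT; vc=[15]
#10 0xf8→b31/s3 L1-HIT; vc=[15]
#11 0xac→b21/s1 L1-HIT; vc=[15]
#12 0xa8→b21/s1 L1-HIT; vc=[15]
#13 0x3d→b7/s3 MISS; vc=[15,31]
#14 0x58→b11/s3 MISS; vc=[15,31,7]
#15 0x3f→b7/s3 VC-HIT; vc=[15,31,11]

SEQ = [MISS, L1-HIT, MISS, L1-HIT, L1-HIT, L1-HIT, L1-HIT, L1-HIT, MISS, VC-HIT, L1-HIT, L1-HIT, L1-HIT, MISS, MISS, VC-HIT]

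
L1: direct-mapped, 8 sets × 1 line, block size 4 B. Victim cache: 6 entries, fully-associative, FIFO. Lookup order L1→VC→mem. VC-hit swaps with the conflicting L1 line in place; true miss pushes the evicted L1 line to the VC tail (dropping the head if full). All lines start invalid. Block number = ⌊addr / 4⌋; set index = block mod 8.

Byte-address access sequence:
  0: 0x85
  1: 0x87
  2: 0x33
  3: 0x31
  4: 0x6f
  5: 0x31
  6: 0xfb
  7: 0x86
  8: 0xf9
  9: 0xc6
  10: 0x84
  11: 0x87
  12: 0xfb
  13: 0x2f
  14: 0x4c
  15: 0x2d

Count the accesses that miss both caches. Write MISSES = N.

  [0] addr=0x85 blk=33 s=1: MISS | VC []
  [1] addr=0x87 blk=33 s=1: L1-HIT | VC []
  [2] addr=0x33 blk=12 s=4: MISS | VC []
  [3] addr=0x31 blk=12 s=4: L1-HIT | VC []
  [4] addr=0x6f blk=27 s=3: MISS | VC []
  [5] addr=0x31 blk=12 s=4: L1-HIT | VC []
  [6] addr=0xfb blk=62 s=6: MISS | VC []
  [7] addr=0x86 blk=33 s=1: L1-HIT | VC []
  [8] addr=0xf9 blk=62 s=6: L1-HIT | VC []
  [9] addr=0xc6 blk=49 s=1: MISS | VC [33]
  [10] addr=0x84 blk=33 s=1: VC-HIT | VC [49]
  [11] addr=0x87 blk=33 s=1: L1-HIT | VC [49]
  [12] addr=0xfb blk=62 s=6: L1-HIT | VC [49]
  [13] addr=0x2f blk=11 s=3: MISS | VC [49, 27]
  [14] addr=0x4c blk=19 s=3: MISS | VC [49, 27, 11]
  [15] addr=0x2d blk=11 s=3: VC-HIT | VC [49, 27, 19]

MISSES = 7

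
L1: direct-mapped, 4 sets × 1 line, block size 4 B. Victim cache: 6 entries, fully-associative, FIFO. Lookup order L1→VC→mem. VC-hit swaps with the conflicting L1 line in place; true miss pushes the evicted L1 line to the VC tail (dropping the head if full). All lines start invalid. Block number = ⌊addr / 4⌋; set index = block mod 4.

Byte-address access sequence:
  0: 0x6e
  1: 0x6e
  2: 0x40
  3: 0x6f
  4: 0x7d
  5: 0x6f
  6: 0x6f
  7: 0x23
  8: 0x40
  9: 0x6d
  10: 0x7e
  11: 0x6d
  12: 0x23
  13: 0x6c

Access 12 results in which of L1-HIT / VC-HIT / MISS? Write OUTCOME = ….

#0 0x6e→b27/s3 MISS; vc=[]
#1 0x6e→b27/s3 L1-HIT; vc=[]
#2 0x40→b16/s0 MISS; vc=[]
#3 0x6f→b27/s3 L1-HIT; vc=[]
#4 0x7d→b31/s3 MISS; vc=[27]
#5 0x6f→b27/s3 VC-HIT; vc=[31]
#6 0x6f→b27/s3 L1-HIT; vc=[31]
#7 0x23→b8/s0 MISS; vc=[31,16]
#8 0x40→b16/s0 VC-HIT; vc=[31,8]
#9 0x6d→b27/s3 L1-HIT; vc=[31,8]
#10 0x7e→b31/s3 VC-HIT; vc=[27,8]
#11 0x6d→b27/s3 VC-HIT; vc=[31,8]
#12 0x23→b8/s0 VC-HIT; vc=[31,16]
#13 0x6c→b27/s3 L1-HIT; vc=[31,16]

OUTCOME = VC-HIT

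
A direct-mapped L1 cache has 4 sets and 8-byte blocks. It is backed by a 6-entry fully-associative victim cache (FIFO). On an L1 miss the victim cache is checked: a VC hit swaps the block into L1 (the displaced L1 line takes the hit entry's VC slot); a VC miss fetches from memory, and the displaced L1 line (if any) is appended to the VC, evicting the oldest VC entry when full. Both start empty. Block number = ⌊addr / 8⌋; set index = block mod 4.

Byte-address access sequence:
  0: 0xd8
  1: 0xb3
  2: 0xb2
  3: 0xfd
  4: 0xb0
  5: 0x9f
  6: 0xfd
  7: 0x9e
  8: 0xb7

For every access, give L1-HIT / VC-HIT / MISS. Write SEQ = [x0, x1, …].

SEQ = [MISS, MISS, L1-HIT, MISS, L1-HIT, MISS, VC-HIT, VC-HIT, L1-HIT]

  [0] addr=0xd8 blk=27 s=3: MISS | VC []
  [1] addr=0xb3 blk=22 s=2: MISS | VC []
  [2] addr=0xb2 blk=22 s=2: L1-HIT | VC []
  [3] addr=0xfd blk=31 s=3: MISS | VC [27]
  [4] addr=0xb0 blk=22 s=2: L1-HIT | VC [27]
  [5] addr=0x9f blk=19 s=3: MISS | VC [27, 31]
  [6] addr=0xfd blk=31 s=3: VC-HIT | VC [27, 19]
  [7] addr=0x9e blk=19 s=3: VC-HIT | VC [27, 31]
  [8] addr=0xb7 blk=22 s=2: L1-HIT | VC [27, 31]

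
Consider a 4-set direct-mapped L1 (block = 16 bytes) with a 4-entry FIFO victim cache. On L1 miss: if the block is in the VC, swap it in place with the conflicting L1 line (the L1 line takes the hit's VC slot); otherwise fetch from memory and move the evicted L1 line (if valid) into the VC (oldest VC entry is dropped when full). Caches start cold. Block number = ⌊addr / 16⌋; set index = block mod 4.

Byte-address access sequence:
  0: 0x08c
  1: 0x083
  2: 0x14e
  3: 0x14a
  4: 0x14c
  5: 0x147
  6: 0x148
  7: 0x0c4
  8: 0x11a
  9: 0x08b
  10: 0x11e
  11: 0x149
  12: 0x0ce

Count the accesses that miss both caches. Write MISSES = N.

0: 0x8c (blk 8, set 0) → MISS  vc=[]
1: 0x83 (blk 8, set 0) → L1-HIT  vc=[]
2: 0x14e (blk 20, set 0) → MISS  vc=[8]
3: 0x14a (blk 20, set 0) → L1-HIT  vc=[8]
4: 0x14c (blk 20, set 0) → L1-HIT  vc=[8]
5: 0x147 (blk 20, set 0) → L1-HIT  vc=[8]
6: 0x148 (blk 20, set 0) → L1-HIT  vc=[8]
7: 0xc4 (blk 12, set 0) → MISS  vc=[8, 20]
8: 0x11a (blk 17, set 1) → MISS  vc=[8, 20]
9: 0x8b (blk 8, set 0) → VC-HIT  vc=[12, 20]
10: 0x11e (blk 17, set 1) → L1-HIT  vc=[12, 20]
11: 0x149 (blk 20, set 0) → VC-HIT  vc=[12, 8]
12: 0xce (blk 12, set 0) → VC-HIT  vc=[20, 8]

MISSES = 4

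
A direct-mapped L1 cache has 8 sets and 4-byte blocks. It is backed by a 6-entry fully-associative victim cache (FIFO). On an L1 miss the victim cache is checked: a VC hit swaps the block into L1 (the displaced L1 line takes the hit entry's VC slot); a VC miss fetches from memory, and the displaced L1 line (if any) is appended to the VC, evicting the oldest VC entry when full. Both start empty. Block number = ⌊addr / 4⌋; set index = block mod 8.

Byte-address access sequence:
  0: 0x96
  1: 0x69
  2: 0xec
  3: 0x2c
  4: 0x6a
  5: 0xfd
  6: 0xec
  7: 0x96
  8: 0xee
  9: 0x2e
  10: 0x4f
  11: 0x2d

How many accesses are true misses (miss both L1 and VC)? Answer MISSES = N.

0: 0x96 (blk 37, set 5) → MISS  vc=[]
1: 0x69 (blk 26, set 2) → MISS  vc=[]
2: 0xec (blk 59, set 3) → MISS  vc=[]
3: 0x2c (blk 11, set 3) → MISS  vc=[59]
4: 0x6a (blk 26, set 2) → L1-HIT  vc=[59]
5: 0xfd (blk 63, set 7) → MISS  vc=[59]
6: 0xec (blk 59, set 3) → VC-HIT  vc=[11]
7: 0x96 (blk 37, set 5) → L1-HIT  vc=[11]
8: 0xee (blk 59, set 3) → L1-HIT  vc=[11]
9: 0x2e (blk 11, set 3) → VC-HIT  vc=[59]
10: 0x4f (blk 19, set 3) → MISS  vc=[59, 11]
11: 0x2d (blk 11, set 3) → VC-HIT  vc=[59, 19]

MISSES = 6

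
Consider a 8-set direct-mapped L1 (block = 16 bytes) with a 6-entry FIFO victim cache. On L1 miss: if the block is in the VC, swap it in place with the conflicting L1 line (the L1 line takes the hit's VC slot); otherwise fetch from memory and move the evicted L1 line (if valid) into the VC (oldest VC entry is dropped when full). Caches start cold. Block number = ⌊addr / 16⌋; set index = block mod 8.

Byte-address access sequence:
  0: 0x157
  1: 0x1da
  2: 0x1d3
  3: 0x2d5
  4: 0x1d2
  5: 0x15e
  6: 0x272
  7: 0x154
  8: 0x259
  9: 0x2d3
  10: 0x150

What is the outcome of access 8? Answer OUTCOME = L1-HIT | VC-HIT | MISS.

OUTCOME = MISS

0: 0x157 (blk 21, set 5) → MISS  vc=[]
1: 0x1da (blk 29, set 5) → MISS  vc=[21]
2: 0x1d3 (blk 29, set 5) → L1-HIT  vc=[21]
3: 0x2d5 (blk 45, set 5) → MISS  vc=[21, 29]
4: 0x1d2 (blk 29, set 5) → VC-HIT  vc=[21, 45]
5: 0x15e (blk 21, set 5) → VC-HIT  vc=[29, 45]
6: 0x272 (blk 39, set 7) → MISS  vc=[29, 45]
7: 0x154 (blk 21, set 5) → L1-HIT  vc=[29, 45]
8: 0x259 (blk 37, set 5) → MISS  vc=[29, 45, 21]
9: 0x2d3 (blk 45, set 5) → VC-HIT  vc=[29, 37, 21]
10: 0x150 (blk 21, set 5) → VC-HIT  vc=[29, 37, 45]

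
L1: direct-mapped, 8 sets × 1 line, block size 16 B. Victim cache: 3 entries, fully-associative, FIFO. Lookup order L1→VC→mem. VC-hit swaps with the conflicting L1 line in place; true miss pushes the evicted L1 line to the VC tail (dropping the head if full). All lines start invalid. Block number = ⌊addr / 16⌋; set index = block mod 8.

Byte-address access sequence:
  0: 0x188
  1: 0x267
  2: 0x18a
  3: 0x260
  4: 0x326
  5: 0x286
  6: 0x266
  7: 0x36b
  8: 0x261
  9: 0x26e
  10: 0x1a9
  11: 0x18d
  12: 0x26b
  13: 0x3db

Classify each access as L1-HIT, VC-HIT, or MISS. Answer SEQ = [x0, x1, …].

#0 0x188→b24/s0 MISS; vc=[]
#1 0x267→b38/s6 MISS; vc=[]
#2 0x18a→b24/s0 L1-HIT; vc=[]
#3 0x260→b38/s6 L1-HIT; vc=[]
#4 0x326→b50/s2 MISS; vc=[]
#5 0x286→b40/s0 MISS; vc=[24]
#6 0x266→b38/s6 L1-HIT; vc=[24]
#7 0x36b→b54/s6 MISS; vc=[24,38]
#8 0x261→b38/s6 VC-HIT; vc=[24,54]
#9 0x26e→b38/s6 L1-HIT; vc=[24,54]
#10 0x1a9→b26/s2 MISS; vc=[24,54,50]
#11 0x18d→b24/s0 VC-HIT; vc=[40,54,50]
#12 0x26b→b38/s6 L1-HIT; vc=[40,54,50]
#13 0x3db→b61/s5 MISS; vc=[40,54,50]

SEQ = [MISS, MISS, L1-HIT, L1-HIT, MISS, MISS, L1-HIT, MISS, VC-HIT, L1-HIT, MISS, VC-HIT, L1-HIT, MISS]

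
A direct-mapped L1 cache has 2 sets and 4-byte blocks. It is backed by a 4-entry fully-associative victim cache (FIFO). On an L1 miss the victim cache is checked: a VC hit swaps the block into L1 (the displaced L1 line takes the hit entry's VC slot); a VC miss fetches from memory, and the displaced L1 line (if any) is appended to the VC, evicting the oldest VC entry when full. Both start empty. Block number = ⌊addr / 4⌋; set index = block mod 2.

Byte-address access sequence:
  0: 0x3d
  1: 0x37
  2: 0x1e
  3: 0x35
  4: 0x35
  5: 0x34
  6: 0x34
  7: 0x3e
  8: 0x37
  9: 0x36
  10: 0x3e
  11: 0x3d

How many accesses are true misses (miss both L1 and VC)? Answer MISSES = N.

MISSES = 3

#0 0x3d→b15/s1 MISS; vc=[]
#1 0x37→b13/s1 MISS; vc=[15]
#2 0x1e→b7/s1 MISS; vc=[15,13]
#3 0x35→b13/s1 VC-HIT; vc=[15,7]
#4 0x35→b13/s1 L1-HIT; vc=[15,7]
#5 0x34→b13/s1 L1-HIT; vc=[15,7]
#6 0x34→b13/s1 L1-HIT; vc=[15,7]
#7 0x3e→b15/s1 VC-HIT; vc=[13,7]
#8 0x37→b13/s1 VC-HIT; vc=[15,7]
#9 0x36→b13/s1 L1-HIT; vc=[15,7]
#10 0x3e→b15/s1 VC-HIT; vc=[13,7]
#11 0x3d→b15/s1 L1-HIT; vc=[13,7]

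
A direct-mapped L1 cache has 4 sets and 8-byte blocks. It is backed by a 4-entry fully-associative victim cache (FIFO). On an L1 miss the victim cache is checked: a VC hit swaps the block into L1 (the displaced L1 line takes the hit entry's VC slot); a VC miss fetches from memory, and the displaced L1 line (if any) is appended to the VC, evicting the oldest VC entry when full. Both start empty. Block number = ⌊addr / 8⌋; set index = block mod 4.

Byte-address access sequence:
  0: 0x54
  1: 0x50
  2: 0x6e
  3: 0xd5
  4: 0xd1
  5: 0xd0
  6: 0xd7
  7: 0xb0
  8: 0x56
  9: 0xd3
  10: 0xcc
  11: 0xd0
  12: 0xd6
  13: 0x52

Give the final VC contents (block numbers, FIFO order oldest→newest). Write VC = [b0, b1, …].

  [0] addr=0x54 blk=10 s=2: MISS | VC []
  [1] addr=0x50 blk=10 s=2: L1-HIT | VC []
  [2] addr=0x6e blk=13 s=1: MISS | VC []
  [3] addr=0xd5 blk=26 s=2: MISS | VC [10]
  [4] addr=0xd1 blk=26 s=2: L1-HIT | VC [10]
  [5] addr=0xd0 blk=26 s=2: L1-HIT | VC [10]
  [6] addr=0xd7 blk=26 s=2: L1-HIT | VC [10]
  [7] addr=0xb0 blk=22 s=2: MISS | VC [10, 26]
  [8] addr=0x56 blk=10 s=2: VC-HIT | VC [22, 26]
  [9] addr=0xd3 blk=26 s=2: VC-HIT | VC [22, 10]
  [10] addr=0xcc blk=25 s=1: MISS | VC [22, 10, 13]
  [11] addr=0xd0 blk=26 s=2: L1-HIT | VC [22, 10, 13]
  [12] addr=0xd6 blk=26 s=2: L1-HIT | VC [22, 10, 13]
  [13] addr=0x52 blk=10 s=2: VC-HIT | VC [22, 26, 13]

VC = [22, 26, 13]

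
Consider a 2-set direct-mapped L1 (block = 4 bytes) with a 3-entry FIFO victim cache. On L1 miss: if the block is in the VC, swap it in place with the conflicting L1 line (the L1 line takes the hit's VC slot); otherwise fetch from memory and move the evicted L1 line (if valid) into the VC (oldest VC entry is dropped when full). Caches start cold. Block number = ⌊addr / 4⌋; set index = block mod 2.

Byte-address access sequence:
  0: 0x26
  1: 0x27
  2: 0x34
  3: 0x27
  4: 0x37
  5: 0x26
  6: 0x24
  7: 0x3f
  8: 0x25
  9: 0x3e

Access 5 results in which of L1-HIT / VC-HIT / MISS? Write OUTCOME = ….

OUTCOME = VC-HIT

  [0] addr=0x26 blk=9 s=1: MISS | VC []
  [1] addr=0x27 blk=9 s=1: L1-HIT | VC []
  [2] addr=0x34 blk=13 s=1: MISS | VC [9]
  [3] addr=0x27 blk=9 s=1: VC-HIT | VC [13]
  [4] addr=0x37 blk=13 s=1: VC-HIT | VC [9]
  [5] addr=0x26 blk=9 s=1: VC-HIT | VC [13]
  [6] addr=0x24 blk=9 s=1: L1-HIT | VC [13]
  [7] addr=0x3f blk=15 s=1: MISS | VC [13, 9]
  [8] addr=0x25 blk=9 s=1: VC-HIT | VC [13, 15]
  [9] addr=0x3e blk=15 s=1: VC-HIT | VC [13, 9]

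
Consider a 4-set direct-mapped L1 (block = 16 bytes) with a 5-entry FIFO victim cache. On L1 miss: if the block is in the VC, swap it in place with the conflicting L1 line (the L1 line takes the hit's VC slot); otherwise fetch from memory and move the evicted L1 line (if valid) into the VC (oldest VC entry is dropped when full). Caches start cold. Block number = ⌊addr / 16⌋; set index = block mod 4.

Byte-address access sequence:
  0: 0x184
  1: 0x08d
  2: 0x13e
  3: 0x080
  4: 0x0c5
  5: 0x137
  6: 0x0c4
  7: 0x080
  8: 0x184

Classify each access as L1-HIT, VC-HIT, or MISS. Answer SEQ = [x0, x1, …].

SEQ = [MISS, MISS, MISS, L1-HIT, MISS, L1-HIT, L1-HIT, VC-HIT, VC-HIT]

  [0] addr=0x184 blk=24 s=0: MISS | VC []
  [1] addr=0x8d blk=8 s=0: MISS | VC [24]
  [2] addr=0x13e blk=19 s=3: MISS | VC [24]
  [3] addr=0x80 blk=8 s=0: L1-HIT | VC [24]
  [4] addr=0xc5 blk=12 s=0: MISS | VC [24, 8]
  [5] addr=0x137 blk=19 s=3: L1-HIT | VC [24, 8]
  [6] addr=0xc4 blk=12 s=0: L1-HIT | VC [24, 8]
  [7] addr=0x80 blk=8 s=0: VC-HIT | VC [24, 12]
  [8] addr=0x184 blk=24 s=0: VC-HIT | VC [8, 12]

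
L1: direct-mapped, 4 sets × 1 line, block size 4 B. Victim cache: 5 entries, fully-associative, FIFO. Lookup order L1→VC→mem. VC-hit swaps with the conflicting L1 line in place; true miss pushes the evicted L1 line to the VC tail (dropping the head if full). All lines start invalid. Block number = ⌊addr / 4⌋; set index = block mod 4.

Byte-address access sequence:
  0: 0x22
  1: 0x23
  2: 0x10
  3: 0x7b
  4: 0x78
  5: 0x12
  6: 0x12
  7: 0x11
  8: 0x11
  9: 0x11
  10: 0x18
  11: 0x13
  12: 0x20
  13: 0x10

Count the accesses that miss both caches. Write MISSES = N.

0: 0x22 (blk 8, set 0) → MISS  vc=[]
1: 0x23 (blk 8, set 0) → L1-HIT  vc=[]
2: 0x10 (blk 4, set 0) → MISS  vc=[8]
3: 0x7b (blk 30, set 2) → MISS  vc=[8]
4: 0x78 (blk 30, set 2) → L1-HIT  vc=[8]
5: 0x12 (blk 4, set 0) → L1-HIT  vc=[8]
6: 0x12 (blk 4, set 0) → L1-HIT  vc=[8]
7: 0x11 (blk 4, set 0) → L1-HIT  vc=[8]
8: 0x11 (blk 4, set 0) → L1-HIT  vc=[8]
9: 0x11 (blk 4, set 0) → L1-HIT  vc=[8]
10: 0x18 (blk 6, set 2) → MISS  vc=[8, 30]
11: 0x13 (blk 4, set 0) → L1-HIT  vc=[8, 30]
12: 0x20 (blk 8, set 0) → VC-HIT  vc=[4, 30]
13: 0x10 (blk 4, set 0) → VC-HIT  vc=[8, 30]

MISSES = 4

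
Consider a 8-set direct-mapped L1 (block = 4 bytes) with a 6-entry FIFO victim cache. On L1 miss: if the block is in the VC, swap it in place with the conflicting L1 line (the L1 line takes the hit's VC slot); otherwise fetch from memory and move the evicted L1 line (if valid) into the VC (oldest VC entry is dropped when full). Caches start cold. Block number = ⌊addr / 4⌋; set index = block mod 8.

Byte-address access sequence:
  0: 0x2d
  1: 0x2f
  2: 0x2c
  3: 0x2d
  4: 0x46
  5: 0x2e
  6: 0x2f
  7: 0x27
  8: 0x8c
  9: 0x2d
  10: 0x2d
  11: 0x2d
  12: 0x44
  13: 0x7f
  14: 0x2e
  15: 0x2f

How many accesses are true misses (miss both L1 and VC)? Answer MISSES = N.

MISSES = 5

  [0] addr=0x2d blk=11 s=3: MISS | VC []
  [1] addr=0x2f blk=11 s=3: L1-HIT | VC []
  [2] addr=0x2c blk=11 s=3: L1-HIT | VC []
  [3] addr=0x2d blk=11 s=3: L1-HIT | VC []
  [4] addr=0x46 blk=17 s=1: MISS | VC []
  [5] addr=0x2e blk=11 s=3: L1-HIT | VC []
  [6] addr=0x2f blk=11 s=3: L1-HIT | VC []
  [7] addr=0x27 blk=9 s=1: MISS | VC [17]
  [8] addr=0x8c blk=35 s=3: MISS | VC [17, 11]
  [9] addr=0x2d blk=11 s=3: VC-HIT | VC [17, 35]
  [10] addr=0x2d blk=11 s=3: L1-HIT | VC [17, 35]
  [11] addr=0x2d blk=11 s=3: L1-HIT | VC [17, 35]
  [12] addr=0x44 blk=17 s=1: VC-HIT | VC [9, 35]
  [13] addr=0x7f blk=31 s=7: MISS | VC [9, 35]
  [14] addr=0x2e blk=11 s=3: L1-HIT | VC [9, 35]
  [15] addr=0x2f blk=11 s=3: L1-HIT | VC [9, 35]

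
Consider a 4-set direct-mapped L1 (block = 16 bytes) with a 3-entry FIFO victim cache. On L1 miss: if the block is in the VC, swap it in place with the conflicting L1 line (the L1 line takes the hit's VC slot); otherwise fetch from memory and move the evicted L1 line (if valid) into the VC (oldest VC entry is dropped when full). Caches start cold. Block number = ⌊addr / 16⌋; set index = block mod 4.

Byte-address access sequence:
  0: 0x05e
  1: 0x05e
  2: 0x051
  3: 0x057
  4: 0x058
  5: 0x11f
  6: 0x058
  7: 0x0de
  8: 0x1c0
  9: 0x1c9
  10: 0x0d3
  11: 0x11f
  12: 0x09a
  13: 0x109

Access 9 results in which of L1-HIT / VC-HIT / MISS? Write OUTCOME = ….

OUTCOME = L1-HIT

0: 0x5e (blk 5, set 1) → MISS  vc=[]
1: 0x5e (blk 5, set 1) → L1-HIT  vc=[]
2: 0x51 (blk 5, set 1) → L1-HIT  vc=[]
3: 0x57 (blk 5, set 1) → L1-HIT  vc=[]
4: 0x58 (blk 5, set 1) → L1-HIT  vc=[]
5: 0x11f (blk 17, set 1) → MISS  vc=[5]
6: 0x58 (blk 5, set 1) → VC-HIT  vc=[17]
7: 0xde (blk 13, set 1) → MISS  vc=[17, 5]
8: 0x1c0 (blk 28, set 0) → MISS  vc=[17, 5]
9: 0x1c9 (blk 28, set 0) → L1-HIT  vc=[17, 5]
10: 0xd3 (blk 13, set 1) → L1-HIT  vc=[17, 5]
11: 0x11f (blk 17, set 1) → VC-HIT  vc=[13, 5]
12: 0x9a (blk 9, set 1) → MISS  vc=[13, 5, 17]
13: 0x109 (blk 16, set 0) → MISS  vc=[5, 17, 28]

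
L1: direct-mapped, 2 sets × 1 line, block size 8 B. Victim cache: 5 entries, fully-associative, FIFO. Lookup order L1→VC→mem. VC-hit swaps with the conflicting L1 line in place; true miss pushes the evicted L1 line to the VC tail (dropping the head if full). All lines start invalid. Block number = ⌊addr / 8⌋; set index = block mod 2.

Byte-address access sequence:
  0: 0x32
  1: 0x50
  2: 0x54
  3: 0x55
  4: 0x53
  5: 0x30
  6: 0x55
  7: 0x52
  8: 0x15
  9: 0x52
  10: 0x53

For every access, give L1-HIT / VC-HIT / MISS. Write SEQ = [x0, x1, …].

  [0] addr=0x32 blk=6 s=0: MISS | VC []
  [1] addr=0x50 blk=10 s=0: MISS | VC [6]
  [2] addr=0x54 blk=10 s=0: L1-HIT | VC [6]
  [3] addr=0x55 blk=10 s=0: L1-HIT | VC [6]
  [4] addr=0x53 blk=10 s=0: L1-HIT | VC [6]
  [5] addr=0x30 blk=6 s=0: VC-HIT | VC [10]
  [6] addr=0x55 blk=10 s=0: VC-HIT | VC [6]
  [7] addr=0x52 blk=10 s=0: L1-HIT | VC [6]
  [8] addr=0x15 blk=2 s=0: MISS | VC [6, 10]
  [9] addr=0x52 blk=10 s=0: VC-HIT | VC [6, 2]
  [10] addr=0x53 blk=10 s=0: L1-HIT | VC [6, 2]

SEQ = [MISS, MISS, L1-HIT, L1-HIT, L1-HIT, VC-HIT, VC-HIT, L1-HIT, MISS, VC-HIT, L1-HIT]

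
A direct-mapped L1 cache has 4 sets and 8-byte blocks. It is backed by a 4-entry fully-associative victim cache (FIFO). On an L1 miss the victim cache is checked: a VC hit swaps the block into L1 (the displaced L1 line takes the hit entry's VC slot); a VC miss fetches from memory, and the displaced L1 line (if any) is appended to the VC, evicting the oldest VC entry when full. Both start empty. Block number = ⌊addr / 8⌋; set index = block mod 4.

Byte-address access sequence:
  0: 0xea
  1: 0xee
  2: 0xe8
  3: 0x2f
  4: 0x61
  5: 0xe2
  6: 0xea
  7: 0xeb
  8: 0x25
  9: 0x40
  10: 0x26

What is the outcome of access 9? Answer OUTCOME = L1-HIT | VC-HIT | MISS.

OUTCOME = MISS

0: 0xea (blk 29, set 1) → MISS  vc=[]
1: 0xee (blk 29, set 1) → L1-HIT  vc=[]
2: 0xe8 (blk 29, set 1) → L1-HIT  vc=[]
3: 0x2f (blk 5, set 1) → MISS  vc=[29]
4: 0x61 (blk 12, set 0) → MISS  vc=[29]
5: 0xe2 (blk 28, set 0) → MISS  vc=[29, 12]
6: 0xea (blk 29, set 1) → VC-HIT  vc=[5, 12]
7: 0xeb (blk 29, set 1) → L1-HIT  vc=[5, 12]
8: 0x25 (blk 4, set 0) → MISS  vc=[5, 12, 28]
9: 0x40 (blk 8, set 0) → MISS  vc=[5, 12, 28, 4]
10: 0x26 (blk 4, set 0) → VC-HIT  vc=[5, 12, 28, 8]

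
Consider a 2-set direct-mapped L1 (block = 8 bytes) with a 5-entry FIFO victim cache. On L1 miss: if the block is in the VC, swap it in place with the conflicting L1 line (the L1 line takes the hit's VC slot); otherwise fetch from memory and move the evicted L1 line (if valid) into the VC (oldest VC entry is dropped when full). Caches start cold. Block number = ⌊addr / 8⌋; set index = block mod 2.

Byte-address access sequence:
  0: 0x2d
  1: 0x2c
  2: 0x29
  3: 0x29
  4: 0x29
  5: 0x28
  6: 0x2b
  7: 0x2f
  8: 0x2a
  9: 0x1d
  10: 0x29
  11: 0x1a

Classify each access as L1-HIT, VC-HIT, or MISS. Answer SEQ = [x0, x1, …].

  [0] addr=0x2d blk=5 s=1: MISS | VC []
  [1] addr=0x2c blk=5 s=1: L1-HIT | VC []
  [2] addr=0x29 blk=5 s=1: L1-HIT | VC []
  [3] addr=0x29 blk=5 s=1: L1-HIT | VC []
  [4] addr=0x29 blk=5 s=1: L1-HIT | VC []
  [5] addr=0x28 blk=5 s=1: L1-HIT | VC []
  [6] addr=0x2b blk=5 s=1: L1-HIT | VC []
  [7] addr=0x2f blk=5 s=1: L1-HIT | VC []
  [8] addr=0x2a blk=5 s=1: L1-HIT | VC []
  [9] addr=0x1d blk=3 s=1: MISS | VC [5]
  [10] addr=0x29 blk=5 s=1: VC-HIT | VC [3]
  [11] addr=0x1a blk=3 s=1: VC-HIT | VC [5]

SEQ = [MISS, L1-HIT, L1-HIT, L1-HIT, L1-HIT, L1-HIT, L1-HIT, L1-HIT, L1-HIT, MISS, VC-HIT, VC-HIT]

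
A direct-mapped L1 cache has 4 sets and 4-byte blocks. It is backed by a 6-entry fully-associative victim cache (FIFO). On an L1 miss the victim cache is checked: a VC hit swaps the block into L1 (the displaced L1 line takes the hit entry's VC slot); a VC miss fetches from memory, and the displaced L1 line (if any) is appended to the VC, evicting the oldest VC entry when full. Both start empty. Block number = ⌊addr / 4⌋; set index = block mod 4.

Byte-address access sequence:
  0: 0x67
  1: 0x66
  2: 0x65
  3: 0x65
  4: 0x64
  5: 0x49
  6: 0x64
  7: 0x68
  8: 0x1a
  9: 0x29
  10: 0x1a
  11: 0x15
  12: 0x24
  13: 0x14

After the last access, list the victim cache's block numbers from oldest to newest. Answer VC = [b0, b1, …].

  [0] addr=0x67 blk=25 s=1: MISS | VC []
  [1] addr=0x66 blk=25 s=1: L1-HIT | VC []
  [2] addr=0x65 blk=25 s=1: L1-HIT | VC []
  [3] addr=0x65 blk=25 s=1: L1-HIT | VC []
  [4] addr=0x64 blk=25 s=1: L1-HIT | VC []
  [5] addr=0x49 blk=18 s=2: MISS | VC []
  [6] addr=0x64 blk=25 s=1: L1-HIT | VC []
  [7] addr=0x68 blk=26 s=2: MISS | VC [18]
  [8] addr=0x1a blk=6 s=2: MISS | VC [18, 26]
  [9] addr=0x29 blk=10 s=2: MISS | VC [18, 26, 6]
  [10] addr=0x1a blk=6 s=2: VC-HIT | VC [18, 26, 10]
  [11] addr=0x15 blk=5 s=1: MISS | VC [18, 26, 10, 25]
  [12] addr=0x24 blk=9 s=1: MISS | VC [18, 26, 10, 25, 5]
  [13] addr=0x14 blk=5 s=1: VC-HIT | VC [18, 26, 10, 25, 9]

VC = [18, 26, 10, 25, 9]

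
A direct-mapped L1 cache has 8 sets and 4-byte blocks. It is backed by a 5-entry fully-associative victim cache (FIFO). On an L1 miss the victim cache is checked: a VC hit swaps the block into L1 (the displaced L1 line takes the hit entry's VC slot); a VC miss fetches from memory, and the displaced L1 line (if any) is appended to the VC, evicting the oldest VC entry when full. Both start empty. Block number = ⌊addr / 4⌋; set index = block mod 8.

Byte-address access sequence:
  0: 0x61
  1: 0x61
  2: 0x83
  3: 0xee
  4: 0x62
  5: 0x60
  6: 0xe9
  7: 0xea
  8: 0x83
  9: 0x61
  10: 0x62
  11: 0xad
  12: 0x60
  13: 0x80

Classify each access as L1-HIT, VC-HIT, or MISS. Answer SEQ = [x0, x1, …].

SEQ = [MISS, L1-HIT, MISS, MISS, VC-HIT, L1-HIT, MISS, L1-HIT, VC-HIT, VC-HIT, L1-HIT, MISS, L1-HIT, VC-HIT]

#0 0x61→b24/s0 MISS; vc=[]
#1 0x61→b24/s0 L1-HIT; vc=[]
#2 0x83→b32/s0 MISS; vc=[24]
#3 0xee→b59/s3 MISS; vc=[24]
#4 0x62→b24/s0 VC-HIT; vc=[32]
#5 0x60→b24/s0 L1-HIT; vc=[32]
#6 0xe9→b58/s2 MISS; vc=[32]
#7 0xea→b58/s2 L1-HIT; vc=[32]
#8 0x83→b32/s0 VC-HIT; vc=[24]
#9 0x61→b24/s0 VC-HIT; vc=[32]
#10 0x62→b24/s0 L1-HIT; vc=[32]
#11 0xad→b43/s3 MISS; vc=[32,59]
#12 0x60→b24/s0 L1-HIT; vc=[32,59]
#13 0x80→b32/s0 VC-HIT; vc=[24,59]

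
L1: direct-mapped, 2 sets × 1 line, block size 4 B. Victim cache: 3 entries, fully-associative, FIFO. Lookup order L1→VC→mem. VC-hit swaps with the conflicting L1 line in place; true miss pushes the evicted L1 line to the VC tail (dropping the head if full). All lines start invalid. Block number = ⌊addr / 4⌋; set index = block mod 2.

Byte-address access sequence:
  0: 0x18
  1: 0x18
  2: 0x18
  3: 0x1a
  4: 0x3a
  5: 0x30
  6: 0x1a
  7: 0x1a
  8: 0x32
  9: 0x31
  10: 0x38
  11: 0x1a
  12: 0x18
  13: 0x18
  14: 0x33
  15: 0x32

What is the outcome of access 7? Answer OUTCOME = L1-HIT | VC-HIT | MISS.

  [0] addr=0x18 blk=6 s=0: MISS | VC []
  [1] addr=0x18 blk=6 s=0: L1-HIT | VC []
  [2] addr=0x18 blk=6 s=0: L1-HIT | VC []
  [3] addr=0x1a blk=6 s=0: L1-HIT | VC []
  [4] addr=0x3a blk=14 s=0: MISS | VC [6]
  [5] addr=0x30 blk=12 s=0: MISS | VC [6, 14]
  [6] addr=0x1a blk=6 s=0: VC-HIT | VC [12, 14]
  [7] addr=0x1a blk=6 s=0: L1-HIT | VC [12, 14]
  [8] addr=0x32 blk=12 s=0: VC-HIT | VC [6, 14]
  [9] addr=0x31 blk=12 s=0: L1-HIT | VC [6, 14]
  [10] addr=0x38 blk=14 s=0: VC-HIT | VC [6, 12]
  [11] addr=0x1a blk=6 s=0: VC-HIT | VC [14, 12]
  [12] addr=0x18 blk=6 s=0: L1-HIT | VC [14, 12]
  [13] addr=0x18 blk=6 s=0: L1-HIT | VC [14, 12]
  [14] addr=0x33 blk=12 s=0: VC-HIT | VC [14, 6]
  [15] addr=0x32 blk=12 s=0: L1-HIT | VC [14, 6]

OUTCOME = L1-HIT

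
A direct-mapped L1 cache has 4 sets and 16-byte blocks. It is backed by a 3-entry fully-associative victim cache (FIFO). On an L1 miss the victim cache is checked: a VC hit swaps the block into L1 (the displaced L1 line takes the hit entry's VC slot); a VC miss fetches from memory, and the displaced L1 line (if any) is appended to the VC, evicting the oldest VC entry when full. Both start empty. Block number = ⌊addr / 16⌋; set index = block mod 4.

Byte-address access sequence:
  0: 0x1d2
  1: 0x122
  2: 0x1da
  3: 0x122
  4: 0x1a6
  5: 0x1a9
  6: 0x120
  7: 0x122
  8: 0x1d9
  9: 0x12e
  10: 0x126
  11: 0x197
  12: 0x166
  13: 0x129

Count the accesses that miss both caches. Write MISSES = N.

MISSES = 5

#0 0x1d2→b29/s1 MISS; vc=[]
#1 0x122→b18/s2 MISS; vc=[]
#2 0x1da→b29/s1 L1-HIT; vc=[]
#3 0x122→b18/s2 L1-HIT; vc=[]
#4 0x1a6→b26/s2 MISS; vc=[18]
#5 0x1a9→b26/s2 L1-HIT; vc=[18]
#6 0x120→b18/s2 VC-HIT; vc=[26]
#7 0x122→b18/s2 L1-HIT; vc=[26]
#8 0x1d9→b29/s1 L1-HIT; vc=[26]
#9 0x12e→b18/s2 L1-HIT; vc=[26]
#10 0x126→b18/s2 L1-HIT; vc=[26]
#11 0x197→b25/s1 MISS; vc=[26,29]
#12 0x166→b22/s2 MISS; vc=[26,29,18]
#13 0x129→b18/s2 VC-HIT; vc=[26,29,22]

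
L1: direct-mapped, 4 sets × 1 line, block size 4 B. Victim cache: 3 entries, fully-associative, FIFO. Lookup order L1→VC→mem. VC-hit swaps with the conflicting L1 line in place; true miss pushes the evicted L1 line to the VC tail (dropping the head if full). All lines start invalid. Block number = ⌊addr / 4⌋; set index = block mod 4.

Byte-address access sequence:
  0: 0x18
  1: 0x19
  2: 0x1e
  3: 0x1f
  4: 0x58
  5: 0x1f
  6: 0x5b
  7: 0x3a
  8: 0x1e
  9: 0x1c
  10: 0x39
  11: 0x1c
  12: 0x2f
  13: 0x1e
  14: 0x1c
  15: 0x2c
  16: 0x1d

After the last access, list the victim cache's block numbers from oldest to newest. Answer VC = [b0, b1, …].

  [0] addr=0x18 blk=6 s=2: MISS | VC []
  [1] addr=0x19 blk=6 s=2: L1-HIT | VC []
  [2] addr=0x1e blk=7 s=3: MISS | VC []
  [3] addr=0x1f blk=7 s=3: L1-HIT | VC []
  [4] addr=0x58 blk=22 s=2: MISS | VC [6]
  [5] addr=0x1f blk=7 s=3: L1-HIT | VC [6]
  [6] addr=0x5b blk=22 s=2: L1-HIT | VC [6]
  [7] addr=0x3a blk=14 s=2: MISS | VC [6, 22]
  [8] addr=0x1e blk=7 s=3: L1-HIT | VC [6, 22]
  [9] addr=0x1c blk=7 s=3: L1-HIT | VC [6, 22]
  [10] addr=0x39 blk=14 s=2: L1-HIT | VC [6, 22]
  [11] addr=0x1c blk=7 s=3: L1-HIT | VC [6, 22]
  [12] addr=0x2f blk=11 s=3: MISS | VC [6, 22, 7]
  [13] addr=0x1e blk=7 s=3: VC-HIT | VC [6, 22, 11]
  [14] addr=0x1c blk=7 s=3: L1-HIT | VC [6, 22, 11]
  [15] addr=0x2c blk=11 s=3: VC-HIT | VC [6, 22, 7]
  [16] addr=0x1d blk=7 s=3: VC-HIT | VC [6, 22, 11]

VC = [6, 22, 11]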